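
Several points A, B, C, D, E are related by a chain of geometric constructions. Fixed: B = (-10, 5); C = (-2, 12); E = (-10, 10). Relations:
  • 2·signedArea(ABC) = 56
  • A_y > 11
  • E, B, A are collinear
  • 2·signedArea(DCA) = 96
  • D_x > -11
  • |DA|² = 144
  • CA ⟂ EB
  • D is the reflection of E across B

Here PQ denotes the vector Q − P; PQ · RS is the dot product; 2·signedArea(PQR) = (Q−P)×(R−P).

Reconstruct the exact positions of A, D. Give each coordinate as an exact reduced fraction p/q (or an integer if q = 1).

A = (-10, 12)
D = (-10, 0)

1. A_x = -10  [E, B, A are collinear ∩ CA ⟂ EB]
2. A_y = 12  [E, B, A are collinear ∩ CA ⟂ EB]
   → A = (-10, 12)
3. D_x = -10  [D is the reflection of E across B]
4. D_y = 0  [D is the reflection of E across B]
   → D = (-10, 0)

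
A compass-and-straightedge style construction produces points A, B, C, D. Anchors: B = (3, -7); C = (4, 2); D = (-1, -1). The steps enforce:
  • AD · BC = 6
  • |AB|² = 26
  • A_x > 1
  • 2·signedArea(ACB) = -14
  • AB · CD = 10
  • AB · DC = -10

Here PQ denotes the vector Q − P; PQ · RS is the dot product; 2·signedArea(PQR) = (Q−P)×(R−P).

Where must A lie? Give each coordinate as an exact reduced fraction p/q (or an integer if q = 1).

1. A_x = 2  [AD · BC = 6 ∩ 2·signedArea(ACB) = -14]
2. A_y = -2  [AD · BC = 6 ∩ 2·signedArea(ACB) = -14]
   → A = (2, -2)

A = (2, -2)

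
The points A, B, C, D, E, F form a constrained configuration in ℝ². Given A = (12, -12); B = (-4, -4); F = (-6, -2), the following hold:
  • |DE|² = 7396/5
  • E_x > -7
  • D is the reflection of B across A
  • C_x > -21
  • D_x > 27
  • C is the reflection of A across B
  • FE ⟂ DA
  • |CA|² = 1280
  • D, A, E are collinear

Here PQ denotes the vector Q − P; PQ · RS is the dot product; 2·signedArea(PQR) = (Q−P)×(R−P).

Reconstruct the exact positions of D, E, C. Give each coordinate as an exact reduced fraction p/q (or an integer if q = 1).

C = (-20, 4)
D = (28, -20)
E = (-32/5, -14/5)

1. D_x = 28  [D is the reflection of B across A]
2. D_y = -20  [D is the reflection of B across A]
   → D = (28, -20)
3. E_x = -32/5  [D, A, E are collinear ∩ FE ⟂ DA]
4. E_y = -14/5  [D, A, E are collinear ∩ FE ⟂ DA]
   → E = (-32/5, -14/5)
5. C_x = -20  [C is the reflection of A across B]
6. C_y = 4  [C is the reflection of A across B]
   → C = (-20, 4)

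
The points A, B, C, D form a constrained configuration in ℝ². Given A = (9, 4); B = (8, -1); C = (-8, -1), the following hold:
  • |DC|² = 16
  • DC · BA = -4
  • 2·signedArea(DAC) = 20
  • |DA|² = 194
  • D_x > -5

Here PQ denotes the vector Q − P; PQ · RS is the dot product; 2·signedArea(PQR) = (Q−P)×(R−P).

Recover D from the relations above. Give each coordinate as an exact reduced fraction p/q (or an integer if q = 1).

D = (-4, -1)

1. D_x = -4  [2·signedArea(DAC) = 20 ∩ DC · BA = -4]
2. D_y = -1  [2·signedArea(DAC) = 20 ∩ DC · BA = -4]
   → D = (-4, -1)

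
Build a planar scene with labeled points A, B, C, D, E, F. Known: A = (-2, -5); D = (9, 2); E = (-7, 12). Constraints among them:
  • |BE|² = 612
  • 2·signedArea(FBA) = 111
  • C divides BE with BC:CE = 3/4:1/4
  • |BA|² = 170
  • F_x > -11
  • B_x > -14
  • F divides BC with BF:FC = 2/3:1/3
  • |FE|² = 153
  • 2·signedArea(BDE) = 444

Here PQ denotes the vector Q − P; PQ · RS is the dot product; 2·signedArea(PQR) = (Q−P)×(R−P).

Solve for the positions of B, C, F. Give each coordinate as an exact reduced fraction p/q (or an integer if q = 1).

1. B_x = -13  [line -10·x + -16·y + -322 = 0 ∩ |BE|² = 612]
2. B_y = -12  [line -10·x + -16·y + -322 = 0 ∩ |BE|² = 612]
   → B = (-13, -12)
3. C_x = -17/2  [C divides BE with BC:CE = 3/4:1/4]
4. C_y = 6  [C divides BE with BC:CE = 3/4:1/4]
   → C = (-17/2, 6)
5. F_x = -10  [F divides BC with BF:FC = 2/3:1/3]
6. F_y = 0  [F divides BC with BF:FC = 2/3:1/3]
   → F = (-10, 0)

B = (-13, -12)
C = (-17/2, 6)
F = (-10, 0)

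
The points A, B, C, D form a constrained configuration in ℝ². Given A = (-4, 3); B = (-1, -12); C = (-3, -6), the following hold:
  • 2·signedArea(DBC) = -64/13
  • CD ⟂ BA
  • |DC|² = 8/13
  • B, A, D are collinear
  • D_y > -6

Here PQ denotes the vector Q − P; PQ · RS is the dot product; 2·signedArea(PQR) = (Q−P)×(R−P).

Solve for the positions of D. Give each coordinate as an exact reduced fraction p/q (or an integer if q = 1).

D = (-29/13, -76/13)

1. D_x = -29/13  [B, A, D are collinear ∩ CD ⟂ BA]
2. D_y = -76/13  [B, A, D are collinear ∩ CD ⟂ BA]
   → D = (-29/13, -76/13)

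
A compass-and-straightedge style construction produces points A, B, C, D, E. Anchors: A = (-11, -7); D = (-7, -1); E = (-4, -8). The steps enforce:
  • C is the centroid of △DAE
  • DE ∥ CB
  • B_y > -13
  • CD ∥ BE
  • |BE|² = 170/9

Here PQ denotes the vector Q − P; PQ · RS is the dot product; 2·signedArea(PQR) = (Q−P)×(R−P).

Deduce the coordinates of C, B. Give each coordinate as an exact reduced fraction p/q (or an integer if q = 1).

1. C_x = -22/3  [C is the centroid of △DAE]
2. C_y = -16/3  [C is the centroid of △DAE]
   → C = (-22/3, -16/3)
3. B_x = -13/3  [CD ∥ BE ∩ DE ∥ CB]
4. B_y = -37/3  [CD ∥ BE ∩ DE ∥ CB]
   → B = (-13/3, -37/3)

B = (-13/3, -37/3)
C = (-22/3, -16/3)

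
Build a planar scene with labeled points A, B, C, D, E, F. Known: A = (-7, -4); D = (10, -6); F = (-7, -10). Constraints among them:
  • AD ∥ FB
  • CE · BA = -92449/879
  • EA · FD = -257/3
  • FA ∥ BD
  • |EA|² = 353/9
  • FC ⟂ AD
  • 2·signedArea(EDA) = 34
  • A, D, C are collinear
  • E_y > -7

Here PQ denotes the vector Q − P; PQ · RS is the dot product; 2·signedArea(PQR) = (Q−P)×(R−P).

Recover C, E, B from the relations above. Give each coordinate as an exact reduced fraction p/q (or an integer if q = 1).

1. C_x = -1847/293  [A, D, C are collinear ∩ FC ⟂ AD]
2. C_y = -1196/293  [A, D, C are collinear ∩ FC ⟂ AD]
   → C = (-1847/293, -1196/293)
3. E_x = -4/3  [2·signedArea(EDA) = 34 ∩ EA · FD = -257/3]
4. E_y = -20/3  [2·signedArea(EDA) = 34 ∩ EA · FD = -257/3]
   → E = (-4/3, -20/3)
5. B_x = 10  [FA ∥ BD ∩ AD ∥ FB]
6. B_y = -12  [FA ∥ BD ∩ AD ∥ FB]
   → B = (10, -12)

B = (10, -12)
C = (-1847/293, -1196/293)
E = (-4/3, -20/3)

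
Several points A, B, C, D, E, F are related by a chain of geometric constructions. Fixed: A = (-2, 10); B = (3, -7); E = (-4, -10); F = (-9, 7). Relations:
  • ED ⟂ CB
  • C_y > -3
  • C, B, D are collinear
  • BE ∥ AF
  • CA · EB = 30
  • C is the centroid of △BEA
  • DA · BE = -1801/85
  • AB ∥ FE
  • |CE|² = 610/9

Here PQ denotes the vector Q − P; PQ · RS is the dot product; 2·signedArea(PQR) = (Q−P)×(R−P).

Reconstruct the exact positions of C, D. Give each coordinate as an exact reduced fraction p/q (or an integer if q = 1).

C = (-1, -7/3)
D = (129/85, -448/85)

1. C_x = -1  [C is the centroid of △BEA]
2. C_y = -7/3  [C is the centroid of △BEA]
   → C = (-1, -7/3)
3. D_x = 129/85  [C, B, D are collinear ∩ ED ⟂ CB]
4. D_y = -448/85  [C, B, D are collinear ∩ ED ⟂ CB]
   → D = (129/85, -448/85)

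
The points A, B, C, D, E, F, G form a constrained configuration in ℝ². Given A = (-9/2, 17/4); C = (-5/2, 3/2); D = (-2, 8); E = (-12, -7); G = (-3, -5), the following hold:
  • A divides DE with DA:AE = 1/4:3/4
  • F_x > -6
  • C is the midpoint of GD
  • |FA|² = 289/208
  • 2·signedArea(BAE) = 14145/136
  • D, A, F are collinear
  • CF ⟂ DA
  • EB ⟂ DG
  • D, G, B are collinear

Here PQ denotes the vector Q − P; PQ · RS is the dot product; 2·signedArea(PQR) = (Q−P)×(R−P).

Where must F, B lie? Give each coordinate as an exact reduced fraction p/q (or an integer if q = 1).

B = (-109/34, -261/34)
F = (-67/13, 85/26)

1. F_x = -67/13  [D, A, F are collinear ∩ CF ⟂ DA]
2. F_y = 85/26  [D, A, F are collinear ∩ CF ⟂ DA]
   → F = (-67/13, 85/26)
3. B_x = -109/34  [D, G, B are collinear ∩ EB ⟂ DG]
4. B_y = -261/34  [D, G, B are collinear ∩ EB ⟂ DG]
   → B = (-109/34, -261/34)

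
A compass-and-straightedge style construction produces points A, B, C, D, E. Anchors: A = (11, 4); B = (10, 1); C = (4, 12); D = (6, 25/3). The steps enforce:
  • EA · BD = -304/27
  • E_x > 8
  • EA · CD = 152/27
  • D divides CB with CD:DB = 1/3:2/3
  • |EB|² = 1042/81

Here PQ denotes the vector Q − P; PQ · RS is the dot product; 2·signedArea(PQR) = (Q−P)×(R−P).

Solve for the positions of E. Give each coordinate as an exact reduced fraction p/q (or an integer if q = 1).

1. E_x = 9  [line -2·x + 11/3·y + 46/27 = 0 ∩ |EB|² = 1042/81]
2. E_y = 40/9  [line -2·x + 11/3·y + 46/27 = 0 ∩ |EB|² = 1042/81]
   → E = (9, 40/9)

E = (9, 40/9)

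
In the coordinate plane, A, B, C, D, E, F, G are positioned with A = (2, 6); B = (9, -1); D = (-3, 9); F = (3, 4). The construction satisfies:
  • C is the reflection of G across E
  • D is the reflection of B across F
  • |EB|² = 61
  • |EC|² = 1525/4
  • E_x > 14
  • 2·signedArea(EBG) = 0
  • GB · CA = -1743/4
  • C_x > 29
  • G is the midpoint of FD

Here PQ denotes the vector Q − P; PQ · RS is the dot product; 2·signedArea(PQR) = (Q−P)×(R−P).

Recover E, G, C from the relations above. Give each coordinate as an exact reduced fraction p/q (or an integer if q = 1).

C = (30, -37/2)
E = (15, -6)
G = (0, 13/2)

1. G_x = 0  [G is the midpoint of FD]
2. G_y = 13/2  [G is the midpoint of FD]
   → G = (0, 13/2)
3. E_x = 15  [line -15/2·x + -9·y + 117/2 = 0 ∩ |EB|² = 61]
4. E_y = -6  [line -15/2·x + -9·y + 117/2 = 0 ∩ |EB|² = 61]
   → E = (15, -6)
5. C_x = 30  [C is the reflection of G across E]
6. C_y = -37/2  [C is the reflection of G across E]
   → C = (30, -37/2)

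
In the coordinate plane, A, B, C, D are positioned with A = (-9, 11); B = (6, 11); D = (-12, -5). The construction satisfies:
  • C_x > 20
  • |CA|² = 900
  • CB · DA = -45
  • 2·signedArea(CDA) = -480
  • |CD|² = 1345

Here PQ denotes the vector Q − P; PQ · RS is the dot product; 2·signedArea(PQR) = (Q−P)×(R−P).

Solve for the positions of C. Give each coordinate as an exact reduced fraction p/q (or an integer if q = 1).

C = (21, 11)

1. C_x = 21  [2·signedArea(CDA) = -480 ∩ CB · DA = -45]
2. C_y = 11  [2·signedArea(CDA) = -480 ∩ CB · DA = -45]
   → C = (21, 11)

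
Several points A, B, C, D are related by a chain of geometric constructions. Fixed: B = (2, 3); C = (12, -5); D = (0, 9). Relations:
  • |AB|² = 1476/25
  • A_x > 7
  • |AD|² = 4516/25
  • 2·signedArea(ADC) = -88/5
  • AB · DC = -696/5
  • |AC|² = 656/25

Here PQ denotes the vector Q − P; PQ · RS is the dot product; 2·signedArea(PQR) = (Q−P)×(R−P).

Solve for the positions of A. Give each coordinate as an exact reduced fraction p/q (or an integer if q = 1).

A = (8, -9/5)

1. A_x = 8  [AB · DC = -696/5 ∩ 2·signedArea(ADC) = -88/5]
2. A_y = -9/5  [AB · DC = -696/5 ∩ 2·signedArea(ADC) = -88/5]
   → A = (8, -9/5)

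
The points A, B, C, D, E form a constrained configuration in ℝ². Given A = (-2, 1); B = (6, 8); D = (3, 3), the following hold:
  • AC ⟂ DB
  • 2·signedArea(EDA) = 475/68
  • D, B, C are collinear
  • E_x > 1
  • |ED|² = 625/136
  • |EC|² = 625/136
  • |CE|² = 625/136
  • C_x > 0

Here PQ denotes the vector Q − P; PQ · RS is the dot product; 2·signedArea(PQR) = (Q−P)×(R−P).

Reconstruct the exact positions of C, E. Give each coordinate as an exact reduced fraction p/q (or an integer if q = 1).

1. C_x = 27/34  [D, B, C are collinear ∩ AC ⟂ DB]
2. C_y = -23/34  [D, B, C are collinear ∩ AC ⟂ DB]
   → C = (27/34, -23/34)
3. E_x = 129/68  [line 2·x + -5·y + 137/68 = 0 ∩ |EC|² = 625/136]
4. E_y = 79/68  [line 2·x + -5·y + 137/68 = 0 ∩ |EC|² = 625/136]
   → E = (129/68, 79/68)

C = (27/34, -23/34)
E = (129/68, 79/68)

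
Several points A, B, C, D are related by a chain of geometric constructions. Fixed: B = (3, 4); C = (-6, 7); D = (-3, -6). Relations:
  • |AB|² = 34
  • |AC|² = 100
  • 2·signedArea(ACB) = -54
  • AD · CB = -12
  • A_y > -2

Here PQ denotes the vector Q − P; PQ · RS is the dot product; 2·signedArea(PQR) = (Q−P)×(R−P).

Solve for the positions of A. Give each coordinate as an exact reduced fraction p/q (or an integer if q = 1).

1. A_x = 0  [2·signedArea(ACB) = -54 ∩ AD · CB = -12]
2. A_y = -1  [2·signedArea(ACB) = -54 ∩ AD · CB = -12]
   → A = (0, -1)

A = (0, -1)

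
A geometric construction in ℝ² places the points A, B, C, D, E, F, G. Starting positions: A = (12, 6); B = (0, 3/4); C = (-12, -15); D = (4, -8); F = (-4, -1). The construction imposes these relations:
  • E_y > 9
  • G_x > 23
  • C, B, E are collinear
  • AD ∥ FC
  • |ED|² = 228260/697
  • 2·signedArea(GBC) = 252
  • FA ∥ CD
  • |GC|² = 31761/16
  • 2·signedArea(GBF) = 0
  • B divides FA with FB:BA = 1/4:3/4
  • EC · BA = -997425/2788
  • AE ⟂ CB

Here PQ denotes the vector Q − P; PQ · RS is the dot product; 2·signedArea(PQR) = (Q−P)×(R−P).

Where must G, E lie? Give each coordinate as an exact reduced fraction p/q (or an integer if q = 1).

E = (4836/697, 6870/697)
G = (24, 45/4)

1. G_x = 24  [2·signedArea(GBF) = 0 ∩ 2·signedArea(GBC) = 252]
2. G_y = 45/4  [2·signedArea(GBF) = 0 ∩ 2·signedArea(GBC) = 252]
   → G = (24, 45/4)
3. E_x = 4836/697  [C, B, E are collinear ∩ AE ⟂ CB]
4. E_y = 6870/697  [C, B, E are collinear ∩ AE ⟂ CB]
   → E = (4836/697, 6870/697)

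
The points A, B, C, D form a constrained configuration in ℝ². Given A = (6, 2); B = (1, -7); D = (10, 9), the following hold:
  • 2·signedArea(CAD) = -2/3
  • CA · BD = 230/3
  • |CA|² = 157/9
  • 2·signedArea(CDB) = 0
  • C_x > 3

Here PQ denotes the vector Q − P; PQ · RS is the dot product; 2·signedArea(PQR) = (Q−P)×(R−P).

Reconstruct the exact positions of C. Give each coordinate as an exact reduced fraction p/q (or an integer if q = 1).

C = (4, -5/3)

1. C_x = 4  [2·signedArea(CDB) = 0 ∩ 2·signedArea(CAD) = -2/3]
2. C_y = -5/3  [2·signedArea(CDB) = 0 ∩ 2·signedArea(CAD) = -2/3]
   → C = (4, -5/3)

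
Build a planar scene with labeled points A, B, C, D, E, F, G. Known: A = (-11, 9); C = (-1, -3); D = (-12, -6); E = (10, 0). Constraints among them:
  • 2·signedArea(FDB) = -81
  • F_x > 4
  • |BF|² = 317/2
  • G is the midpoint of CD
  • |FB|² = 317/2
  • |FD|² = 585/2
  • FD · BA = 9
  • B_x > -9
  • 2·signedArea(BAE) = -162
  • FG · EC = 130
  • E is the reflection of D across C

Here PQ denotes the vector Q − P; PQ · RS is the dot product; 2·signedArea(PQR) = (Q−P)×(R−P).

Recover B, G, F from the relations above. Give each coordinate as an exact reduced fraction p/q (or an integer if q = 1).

1. G_x = -13/2  [G is the midpoint of CD]
2. G_y = -9/2  [G is the midpoint of CD]
   → G = (-13/2, -9/2)
3. F_x = 9/2  [line 11·x + 3·y + -45 = 0 ∩ |FD|² = 585/2]
4. F_y = -3/2  [line 11·x + 3·y + -45 = 0 ∩ |FD|² = 585/2]
   → F = (9/2, -3/2)
5. B_x = -8  [2·signedArea(BAE) = -162 ∩ FD · BA = 9]
6. B_y = 0  [2·signedArea(BAE) = -162 ∩ FD · BA = 9]
   → B = (-8, 0)

B = (-8, 0)
F = (9/2, -3/2)
G = (-13/2, -9/2)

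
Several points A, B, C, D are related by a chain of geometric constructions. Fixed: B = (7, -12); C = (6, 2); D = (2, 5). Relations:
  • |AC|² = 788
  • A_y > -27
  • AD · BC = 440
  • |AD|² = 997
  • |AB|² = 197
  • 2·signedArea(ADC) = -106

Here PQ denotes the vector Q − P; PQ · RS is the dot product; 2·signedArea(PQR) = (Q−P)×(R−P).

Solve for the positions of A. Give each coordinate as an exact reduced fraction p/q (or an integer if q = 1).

A = (8, -26)

1. A_x = 8  [AD · BC = 440 ∩ 2·signedArea(ADC) = -106]
2. A_y = -26  [AD · BC = 440 ∩ 2·signedArea(ADC) = -106]
   → A = (8, -26)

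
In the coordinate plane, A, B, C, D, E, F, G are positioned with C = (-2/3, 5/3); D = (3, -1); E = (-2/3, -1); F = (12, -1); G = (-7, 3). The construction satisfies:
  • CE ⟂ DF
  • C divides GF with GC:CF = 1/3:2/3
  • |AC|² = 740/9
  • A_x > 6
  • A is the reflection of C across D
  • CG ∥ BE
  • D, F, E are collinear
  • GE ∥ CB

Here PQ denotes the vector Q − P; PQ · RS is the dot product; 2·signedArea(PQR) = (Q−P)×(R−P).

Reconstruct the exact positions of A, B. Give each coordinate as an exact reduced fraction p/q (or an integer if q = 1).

A = (20/3, -11/3)
B = (17/3, -7/3)

1. A_x = 20/3  [A is the reflection of C across D]
2. A_y = -11/3  [A is the reflection of C across D]
   → A = (20/3, -11/3)
3. B_x = 17/3  [CG ∥ BE ∩ GE ∥ CB]
4. B_y = -7/3  [CG ∥ BE ∩ GE ∥ CB]
   → B = (17/3, -7/3)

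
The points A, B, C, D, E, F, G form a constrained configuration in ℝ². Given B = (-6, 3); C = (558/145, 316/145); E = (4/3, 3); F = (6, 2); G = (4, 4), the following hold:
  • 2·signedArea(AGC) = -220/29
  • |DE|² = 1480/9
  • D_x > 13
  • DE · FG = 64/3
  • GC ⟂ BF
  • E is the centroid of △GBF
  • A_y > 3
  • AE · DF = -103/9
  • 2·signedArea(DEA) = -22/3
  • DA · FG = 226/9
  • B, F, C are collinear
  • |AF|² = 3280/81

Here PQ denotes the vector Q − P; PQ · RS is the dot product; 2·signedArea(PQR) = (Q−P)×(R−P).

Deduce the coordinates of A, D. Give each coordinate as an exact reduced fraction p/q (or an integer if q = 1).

A = (-2/9, 10/3)
D = (14, 5)

1. A_x = -2/9  [line 264/145·x + -22/145·y + 132/145 = 0 ∩ |AF|² = 3280/81]
2. A_y = 10/3  [line 264/145·x + -22/145·y + 132/145 = 0 ∩ |AF|² = 3280/81]
   → A = (-2/9, 10/3)
3. D_x = 14  [DE · FG = 64/3 ∩ 2·signedArea(DEA) = -22/3]
4. D_y = 5  [DE · FG = 64/3 ∩ 2·signedArea(DEA) = -22/3]
   → D = (14, 5)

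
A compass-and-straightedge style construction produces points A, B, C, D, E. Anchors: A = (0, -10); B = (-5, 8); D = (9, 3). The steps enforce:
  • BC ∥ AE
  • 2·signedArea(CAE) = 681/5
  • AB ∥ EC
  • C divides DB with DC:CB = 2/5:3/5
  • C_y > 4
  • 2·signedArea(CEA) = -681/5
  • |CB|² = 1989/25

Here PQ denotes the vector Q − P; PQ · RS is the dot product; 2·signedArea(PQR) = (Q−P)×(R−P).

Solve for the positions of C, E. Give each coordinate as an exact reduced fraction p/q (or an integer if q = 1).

1. C_x = 17/5  [C divides DB with DC:CB = 2/5:3/5]
2. C_y = 5  [C divides DB with DC:CB = 2/5:3/5]
   → C = (17/5, 5)
3. E_x = 42/5  [AB ∥ EC ∩ BC ∥ AE]
4. E_y = -13  [AB ∥ EC ∩ BC ∥ AE]
   → E = (42/5, -13)

C = (17/5, 5)
E = (42/5, -13)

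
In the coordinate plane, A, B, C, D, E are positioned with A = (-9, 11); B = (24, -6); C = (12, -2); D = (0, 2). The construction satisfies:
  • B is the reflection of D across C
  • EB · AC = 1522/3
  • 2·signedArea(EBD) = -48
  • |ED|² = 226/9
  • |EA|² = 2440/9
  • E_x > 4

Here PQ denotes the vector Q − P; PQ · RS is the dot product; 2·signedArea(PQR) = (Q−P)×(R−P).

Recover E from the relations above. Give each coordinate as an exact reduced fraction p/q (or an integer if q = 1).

1. E_x = 5  [2·signedArea(EBD) = -48 ∩ EB · AC = 1522/3]
2. E_y = 7/3  [2·signedArea(EBD) = -48 ∩ EB · AC = 1522/3]
   → E = (5, 7/3)

E = (5, 7/3)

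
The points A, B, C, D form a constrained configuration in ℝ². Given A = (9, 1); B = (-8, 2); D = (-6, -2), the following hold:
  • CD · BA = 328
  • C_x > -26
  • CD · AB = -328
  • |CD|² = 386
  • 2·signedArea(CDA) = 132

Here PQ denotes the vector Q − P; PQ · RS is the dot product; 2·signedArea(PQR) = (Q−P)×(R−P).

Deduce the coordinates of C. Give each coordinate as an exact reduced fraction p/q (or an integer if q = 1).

C = (-25, 3)

1. C_x = -25  [CD · BA = 328 ∩ 2·signedArea(CDA) = 132]
2. C_y = 3  [CD · BA = 328 ∩ 2·signedArea(CDA) = 132]
   → C = (-25, 3)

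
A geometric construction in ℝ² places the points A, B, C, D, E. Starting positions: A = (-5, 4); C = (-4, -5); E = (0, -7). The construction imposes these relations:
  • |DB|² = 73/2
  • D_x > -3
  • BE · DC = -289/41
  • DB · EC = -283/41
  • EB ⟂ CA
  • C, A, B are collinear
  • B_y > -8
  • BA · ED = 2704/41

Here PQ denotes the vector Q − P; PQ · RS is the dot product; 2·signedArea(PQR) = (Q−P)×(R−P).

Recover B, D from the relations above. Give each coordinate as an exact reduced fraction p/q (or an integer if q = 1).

1. B_x = -153/41  [C, A, B are collinear ∩ EB ⟂ CA]
2. B_y = -304/41  [C, A, B are collinear ∩ EB ⟂ CA]
   → B = (-153/41, -304/41)
3. D_x = -5/2  [DB · EC = -283/41 ∩ BE · DC = -289/41]
4. D_y = -3/2  [DB · EC = -283/41 ∩ BE · DC = -289/41]
   → D = (-5/2, -3/2)

B = (-153/41, -304/41)
D = (-5/2, -3/2)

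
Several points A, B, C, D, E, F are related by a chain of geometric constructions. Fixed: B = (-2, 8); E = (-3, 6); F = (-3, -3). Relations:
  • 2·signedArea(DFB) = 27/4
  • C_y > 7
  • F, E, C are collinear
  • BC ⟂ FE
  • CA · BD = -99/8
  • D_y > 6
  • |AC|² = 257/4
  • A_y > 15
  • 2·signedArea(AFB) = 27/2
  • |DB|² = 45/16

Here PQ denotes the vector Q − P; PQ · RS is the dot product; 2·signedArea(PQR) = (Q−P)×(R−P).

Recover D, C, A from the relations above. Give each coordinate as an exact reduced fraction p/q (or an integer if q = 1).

A = (-5/2, 16)
C = (-3, 8)
D = (-11/4, 13/2)

1. C_x = -3  [F, E, C are collinear ∩ BC ⟂ FE]
2. C_y = 8  [F, E, C are collinear ∩ BC ⟂ FE]
   → C = (-3, 8)
3. A_x = -5/2  [line -11·x + 1·y + -87/2 = 0 ∩ |AC|² = 257/4]
4. A_y = 16  [line -11·x + 1·y + -87/2 = 0 ∩ |AC|² = 257/4]
   → A = (-5/2, 16)
5. D_x = -11/4  [2·signedArea(DFB) = 27/4 ∩ CA · BD = -99/8]
6. D_y = 13/2  [2·signedArea(DFB) = 27/4 ∩ CA · BD = -99/8]
   → D = (-11/4, 13/2)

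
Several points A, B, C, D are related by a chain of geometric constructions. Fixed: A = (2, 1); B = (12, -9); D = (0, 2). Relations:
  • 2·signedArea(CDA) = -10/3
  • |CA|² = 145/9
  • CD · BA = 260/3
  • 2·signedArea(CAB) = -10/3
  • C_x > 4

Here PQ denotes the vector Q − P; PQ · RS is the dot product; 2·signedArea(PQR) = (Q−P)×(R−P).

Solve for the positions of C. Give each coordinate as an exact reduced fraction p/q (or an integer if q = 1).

C = (14/3, -2)

1. C_x = 14/3  [2·signedArea(CAB) = -10/3 ∩ CD · BA = 260/3]
2. C_y = -2  [2·signedArea(CAB) = -10/3 ∩ CD · BA = 260/3]
   → C = (14/3, -2)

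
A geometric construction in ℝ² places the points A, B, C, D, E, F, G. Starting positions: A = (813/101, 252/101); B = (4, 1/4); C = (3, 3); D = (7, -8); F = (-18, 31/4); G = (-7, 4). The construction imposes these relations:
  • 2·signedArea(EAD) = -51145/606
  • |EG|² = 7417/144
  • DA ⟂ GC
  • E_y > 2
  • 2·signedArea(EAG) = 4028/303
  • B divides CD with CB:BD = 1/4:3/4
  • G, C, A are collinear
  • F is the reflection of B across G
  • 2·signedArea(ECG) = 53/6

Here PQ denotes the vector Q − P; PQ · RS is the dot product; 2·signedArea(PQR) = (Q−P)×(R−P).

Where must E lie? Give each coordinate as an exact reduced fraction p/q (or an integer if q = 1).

1. E_x = 0  [2·signedArea(EAG) = 4028/303 ∩ 2·signedArea(EAD) = -51145/606]
2. E_y = 29/12  [2·signedArea(EAG) = 4028/303 ∩ 2·signedArea(EAD) = -51145/606]
   → E = (0, 29/12)

E = (0, 29/12)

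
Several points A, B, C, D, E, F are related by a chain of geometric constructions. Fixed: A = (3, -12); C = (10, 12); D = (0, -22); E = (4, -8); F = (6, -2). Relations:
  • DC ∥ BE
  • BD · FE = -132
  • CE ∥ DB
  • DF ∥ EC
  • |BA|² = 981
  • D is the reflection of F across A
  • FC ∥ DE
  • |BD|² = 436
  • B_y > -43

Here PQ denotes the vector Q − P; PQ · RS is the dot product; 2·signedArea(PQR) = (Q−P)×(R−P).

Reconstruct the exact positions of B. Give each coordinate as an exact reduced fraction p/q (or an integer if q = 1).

1. B_x = -6  [DC ∥ BE ∩ CE ∥ DB]
2. B_y = -42  [DC ∥ BE ∩ CE ∥ DB]
   → B = (-6, -42)

B = (-6, -42)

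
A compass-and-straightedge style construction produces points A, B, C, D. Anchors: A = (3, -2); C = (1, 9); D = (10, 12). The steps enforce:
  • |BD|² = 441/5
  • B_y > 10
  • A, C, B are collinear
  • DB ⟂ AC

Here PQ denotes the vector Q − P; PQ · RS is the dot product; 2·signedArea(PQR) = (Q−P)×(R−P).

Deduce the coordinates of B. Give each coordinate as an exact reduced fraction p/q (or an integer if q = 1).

B = (19/25, 258/25)

1. B_x = 19/25  [A, C, B are collinear ∩ DB ⟂ AC]
2. B_y = 258/25  [A, C, B are collinear ∩ DB ⟂ AC]
   → B = (19/25, 258/25)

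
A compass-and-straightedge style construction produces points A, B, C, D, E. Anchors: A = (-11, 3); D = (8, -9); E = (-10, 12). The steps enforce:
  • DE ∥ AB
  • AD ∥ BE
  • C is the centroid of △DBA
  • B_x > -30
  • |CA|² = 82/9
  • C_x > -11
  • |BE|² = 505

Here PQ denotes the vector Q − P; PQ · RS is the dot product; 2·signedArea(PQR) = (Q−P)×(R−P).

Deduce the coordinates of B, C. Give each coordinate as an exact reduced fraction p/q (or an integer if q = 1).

B = (-29, 24)
C = (-32/3, 6)

1. B_x = -29  [AD ∥ BE ∩ DE ∥ AB]
2. B_y = 24  [AD ∥ BE ∩ DE ∥ AB]
   → B = (-29, 24)
3. C_x = -32/3  [C is the centroid of △DBA]
4. C_y = 6  [C is the centroid of △DBA]
   → C = (-32/3, 6)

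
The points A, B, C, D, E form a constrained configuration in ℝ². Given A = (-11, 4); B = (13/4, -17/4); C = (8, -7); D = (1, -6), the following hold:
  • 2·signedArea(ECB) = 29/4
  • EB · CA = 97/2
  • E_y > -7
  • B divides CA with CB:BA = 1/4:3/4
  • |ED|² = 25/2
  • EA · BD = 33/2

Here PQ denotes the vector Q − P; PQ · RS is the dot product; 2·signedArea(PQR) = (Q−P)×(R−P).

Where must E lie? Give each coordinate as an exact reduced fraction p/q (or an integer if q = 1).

1. E_x = 9/2  [2·signedArea(ECB) = 29/4 ∩ EB · CA = 97/2]
2. E_y = -13/2  [2·signedArea(ECB) = 29/4 ∩ EB · CA = 97/2]
   → E = (9/2, -13/2)

E = (9/2, -13/2)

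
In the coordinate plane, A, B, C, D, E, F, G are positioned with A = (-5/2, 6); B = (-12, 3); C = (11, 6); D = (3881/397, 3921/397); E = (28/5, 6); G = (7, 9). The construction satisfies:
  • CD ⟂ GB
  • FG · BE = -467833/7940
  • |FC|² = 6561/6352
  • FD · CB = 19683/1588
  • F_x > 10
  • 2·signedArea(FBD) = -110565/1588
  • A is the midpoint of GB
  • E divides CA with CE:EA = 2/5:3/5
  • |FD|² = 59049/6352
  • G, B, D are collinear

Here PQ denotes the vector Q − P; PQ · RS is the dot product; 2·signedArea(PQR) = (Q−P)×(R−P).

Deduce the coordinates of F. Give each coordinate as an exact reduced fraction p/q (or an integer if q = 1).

F = (8491/794, 11067/1588)

1. F_x = 8491/794  [FD · CB = 19683/1588 ∩ FG · BE = -467833/7940]
2. F_y = 11067/1588  [FD · CB = 19683/1588 ∩ FG · BE = -467833/7940]
   → F = (8491/794, 11067/1588)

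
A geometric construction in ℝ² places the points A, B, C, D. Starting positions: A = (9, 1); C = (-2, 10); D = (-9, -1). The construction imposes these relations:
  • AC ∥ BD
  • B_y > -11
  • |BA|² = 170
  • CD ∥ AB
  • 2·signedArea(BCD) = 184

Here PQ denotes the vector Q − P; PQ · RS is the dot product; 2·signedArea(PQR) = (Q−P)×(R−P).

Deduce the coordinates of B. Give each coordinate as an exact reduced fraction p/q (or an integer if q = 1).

B = (2, -10)

1. B_x = 2  [AC ∥ BD ∩ CD ∥ AB]
2. B_y = -10  [AC ∥ BD ∩ CD ∥ AB]
   → B = (2, -10)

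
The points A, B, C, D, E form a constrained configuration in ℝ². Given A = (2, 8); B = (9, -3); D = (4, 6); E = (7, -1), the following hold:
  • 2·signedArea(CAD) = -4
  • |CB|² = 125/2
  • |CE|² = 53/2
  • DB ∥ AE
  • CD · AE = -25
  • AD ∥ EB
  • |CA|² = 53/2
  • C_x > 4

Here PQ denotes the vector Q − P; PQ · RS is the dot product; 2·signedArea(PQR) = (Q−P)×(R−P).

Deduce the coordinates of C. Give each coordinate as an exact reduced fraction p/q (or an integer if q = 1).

C = (9/2, 7/2)

1. C_x = 9/2  [2·signedArea(CAD) = -4 ∩ CD · AE = -25]
2. C_y = 7/2  [2·signedArea(CAD) = -4 ∩ CD · AE = -25]
   → C = (9/2, 7/2)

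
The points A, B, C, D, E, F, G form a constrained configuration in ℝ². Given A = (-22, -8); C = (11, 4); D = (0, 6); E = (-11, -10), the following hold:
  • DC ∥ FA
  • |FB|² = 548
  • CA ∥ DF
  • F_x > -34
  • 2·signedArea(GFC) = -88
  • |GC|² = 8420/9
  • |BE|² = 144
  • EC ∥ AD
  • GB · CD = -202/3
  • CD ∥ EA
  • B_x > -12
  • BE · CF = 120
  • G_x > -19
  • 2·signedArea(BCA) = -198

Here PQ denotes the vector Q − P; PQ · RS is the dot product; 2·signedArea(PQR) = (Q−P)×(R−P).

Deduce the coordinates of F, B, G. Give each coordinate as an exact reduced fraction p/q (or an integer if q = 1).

B = (-11, 2)
F = (-33, -6)
G = (-55/3, -14/3)

1. F_x = -33  [DC ∥ FA ∩ CA ∥ DF]
2. F_y = -6  [DC ∥ FA ∩ CA ∥ DF]
   → F = (-33, -6)
3. B_x = -11  [2·signedArea(BCA) = -198 ∩ BE · CF = 120]
4. B_y = 2  [2·signedArea(BCA) = -198 ∩ BE · CF = 120]
   → B = (-11, 2)
5. G_x = -55/3  [2·signedArea(GFC) = -88 ∩ GB · CD = -202/3]
6. G_y = -14/3  [2·signedArea(GFC) = -88 ∩ GB · CD = -202/3]
   → G = (-55/3, -14/3)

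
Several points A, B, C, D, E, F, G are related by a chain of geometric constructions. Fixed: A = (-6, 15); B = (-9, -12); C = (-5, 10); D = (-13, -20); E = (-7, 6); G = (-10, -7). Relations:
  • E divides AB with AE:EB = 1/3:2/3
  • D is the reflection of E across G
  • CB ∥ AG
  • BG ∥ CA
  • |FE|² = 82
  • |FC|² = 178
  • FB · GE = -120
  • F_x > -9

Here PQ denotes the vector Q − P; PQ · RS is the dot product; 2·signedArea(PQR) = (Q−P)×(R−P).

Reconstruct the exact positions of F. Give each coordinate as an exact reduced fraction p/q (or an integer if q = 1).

F = (-8, -3)

1. F_x = -8  [line -3·x + -13·y + -63 = 0 ∩ |FE|² = 82]
2. F_y = -3  [line -3·x + -13·y + -63 = 0 ∩ |FE|² = 82]
   → F = (-8, -3)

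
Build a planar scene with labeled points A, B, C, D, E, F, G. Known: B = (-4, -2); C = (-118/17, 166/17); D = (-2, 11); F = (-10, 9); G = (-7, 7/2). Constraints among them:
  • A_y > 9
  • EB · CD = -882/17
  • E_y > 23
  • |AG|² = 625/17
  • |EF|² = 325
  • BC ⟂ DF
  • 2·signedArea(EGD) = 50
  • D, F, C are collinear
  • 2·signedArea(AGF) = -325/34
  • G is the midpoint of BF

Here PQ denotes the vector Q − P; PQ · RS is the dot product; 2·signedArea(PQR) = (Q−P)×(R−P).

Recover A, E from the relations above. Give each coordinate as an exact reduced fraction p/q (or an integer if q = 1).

A = (-144/17, 319/34)
E = (0, 24)

1. A_x = -144/17  [line -11/2·x + -3·y + -627/34 = 0 ∩ |AG|² = 625/17]
2. A_y = 319/34  [line -11/2·x + -3·y + -627/34 = 0 ∩ |AG|² = 625/17]
   → A = (-144/17, 319/34)
3. E_x = 0  [EB · CD = -882/17 ∩ 2·signedArea(EGD) = 50]
4. E_y = 24  [EB · CD = -882/17 ∩ 2·signedArea(EGD) = 50]
   → E = (0, 24)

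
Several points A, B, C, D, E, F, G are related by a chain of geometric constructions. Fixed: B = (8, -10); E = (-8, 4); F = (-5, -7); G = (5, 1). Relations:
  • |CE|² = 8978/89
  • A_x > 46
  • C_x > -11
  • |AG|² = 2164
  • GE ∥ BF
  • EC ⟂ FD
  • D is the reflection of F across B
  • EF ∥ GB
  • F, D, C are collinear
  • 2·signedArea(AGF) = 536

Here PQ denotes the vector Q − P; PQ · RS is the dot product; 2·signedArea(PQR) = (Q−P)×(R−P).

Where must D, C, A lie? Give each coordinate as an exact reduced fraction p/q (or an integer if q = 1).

1. D_x = 21  [D is the reflection of F across B]
2. D_y = -13  [D is the reflection of F across B]
   → D = (21, -13)
3. C_x = -913/89  [F, D, C are collinear ∩ EC ⟂ FD]
4. C_y = -515/89  [F, D, C are collinear ∩ EC ⟂ FD]
   → C = (-913/89, -515/89)
5. A_x = 47  [line 8·x + -10·y + -566 = 0 ∩ |AG|² = 2164]
6. A_y = -19  [line 8·x + -10·y + -566 = 0 ∩ |AG|² = 2164]
   → A = (47, -19)

A = (47, -19)
C = (-913/89, -515/89)
D = (21, -13)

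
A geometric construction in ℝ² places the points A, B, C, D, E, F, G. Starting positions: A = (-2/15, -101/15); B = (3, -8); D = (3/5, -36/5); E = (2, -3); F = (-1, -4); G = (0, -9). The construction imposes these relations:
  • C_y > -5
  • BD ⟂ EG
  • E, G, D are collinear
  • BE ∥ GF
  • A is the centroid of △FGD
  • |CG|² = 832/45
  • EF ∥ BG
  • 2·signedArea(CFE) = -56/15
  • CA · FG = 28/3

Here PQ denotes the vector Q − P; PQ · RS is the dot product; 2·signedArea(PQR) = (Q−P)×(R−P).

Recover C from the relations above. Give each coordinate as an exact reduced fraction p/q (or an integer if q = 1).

C = (8/15, -71/15)

1. C_x = 8/15  [2·signedArea(CFE) = -56/15 ∩ CA · FG = 28/3]
2. C_y = -71/15  [2·signedArea(CFE) = -56/15 ∩ CA · FG = 28/3]
   → C = (8/15, -71/15)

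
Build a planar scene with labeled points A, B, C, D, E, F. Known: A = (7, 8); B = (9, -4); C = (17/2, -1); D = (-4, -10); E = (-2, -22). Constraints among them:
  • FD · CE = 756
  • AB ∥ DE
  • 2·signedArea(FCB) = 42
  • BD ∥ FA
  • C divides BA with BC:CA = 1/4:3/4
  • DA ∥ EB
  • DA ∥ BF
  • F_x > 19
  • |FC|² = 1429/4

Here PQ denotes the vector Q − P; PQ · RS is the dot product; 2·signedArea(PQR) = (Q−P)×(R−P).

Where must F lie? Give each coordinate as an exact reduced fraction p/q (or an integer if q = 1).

F = (20, 14)

1. F_x = 20  [BD ∥ FA ∩ DA ∥ BF]
2. F_y = 14  [BD ∥ FA ∩ DA ∥ BF]
   → F = (20, 14)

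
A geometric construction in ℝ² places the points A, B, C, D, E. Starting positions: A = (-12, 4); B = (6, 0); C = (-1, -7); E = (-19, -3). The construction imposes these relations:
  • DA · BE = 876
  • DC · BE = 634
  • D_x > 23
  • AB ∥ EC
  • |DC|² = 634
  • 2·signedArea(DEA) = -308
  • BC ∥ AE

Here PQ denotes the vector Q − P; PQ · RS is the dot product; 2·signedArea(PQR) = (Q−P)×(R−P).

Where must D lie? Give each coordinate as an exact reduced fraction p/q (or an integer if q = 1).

1. D_x = 24  [DC · BE = 634 ∩ 2·signedArea(DEA) = -308]
2. D_y = -4  [DC · BE = 634 ∩ 2·signedArea(DEA) = -308]
   → D = (24, -4)

D = (24, -4)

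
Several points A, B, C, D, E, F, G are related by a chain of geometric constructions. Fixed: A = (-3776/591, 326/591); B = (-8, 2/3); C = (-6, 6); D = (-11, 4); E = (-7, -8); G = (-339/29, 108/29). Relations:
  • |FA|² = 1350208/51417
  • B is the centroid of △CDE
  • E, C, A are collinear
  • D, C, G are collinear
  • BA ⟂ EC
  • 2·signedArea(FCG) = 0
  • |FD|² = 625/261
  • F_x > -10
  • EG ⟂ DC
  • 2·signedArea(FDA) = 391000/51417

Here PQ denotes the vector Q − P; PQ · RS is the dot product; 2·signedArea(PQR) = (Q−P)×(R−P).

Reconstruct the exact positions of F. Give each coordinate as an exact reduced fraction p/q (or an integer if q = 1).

1. F_x = -832/87  [2·signedArea(FCG) = 0 ∩ 2·signedArea(FDA) = 391000/51417]
2. F_y = 398/87  [2·signedArea(FCG) = 0 ∩ 2·signedArea(FDA) = 391000/51417]
   → F = (-832/87, 398/87)

F = (-832/87, 398/87)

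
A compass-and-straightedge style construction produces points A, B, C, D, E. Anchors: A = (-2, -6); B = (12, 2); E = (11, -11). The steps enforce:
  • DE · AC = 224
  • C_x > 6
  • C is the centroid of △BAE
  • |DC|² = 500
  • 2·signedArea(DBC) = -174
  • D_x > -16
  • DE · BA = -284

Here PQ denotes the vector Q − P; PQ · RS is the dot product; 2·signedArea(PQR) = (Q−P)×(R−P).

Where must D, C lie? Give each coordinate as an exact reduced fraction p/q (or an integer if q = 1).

C = (7, -5)
D = (-15, -1)

1. C_x = 7  [C is the centroid of △BAE]
2. C_y = -5  [C is the centroid of △BAE]
   → C = (7, -5)
3. D_x = -15  [DE · BA = -284 ∩ DE · AC = 224]
4. D_y = -1  [DE · BA = -284 ∩ DE · AC = 224]
   → D = (-15, -1)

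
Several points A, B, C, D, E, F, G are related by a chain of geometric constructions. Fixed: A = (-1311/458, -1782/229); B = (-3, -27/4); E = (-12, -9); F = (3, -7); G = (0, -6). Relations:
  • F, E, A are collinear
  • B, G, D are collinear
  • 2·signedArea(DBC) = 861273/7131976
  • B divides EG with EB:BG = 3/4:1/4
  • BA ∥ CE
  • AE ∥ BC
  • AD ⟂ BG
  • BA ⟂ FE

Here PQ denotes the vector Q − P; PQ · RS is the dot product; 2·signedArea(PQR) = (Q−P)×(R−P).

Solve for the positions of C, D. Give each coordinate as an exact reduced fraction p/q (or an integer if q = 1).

1. C_x = -5559/458  [BA ∥ CE ∩ AE ∥ BC]
2. C_y = -7299/916  [BA ∥ CE ∩ AE ∥ BC]
   → C = (-5559/458, -7299/916)
3. D_x = -12120/3893  [B, G, D are collinear ∩ AD ⟂ BG]
4. D_y = -26388/3893  [B, G, D are collinear ∩ AD ⟂ BG]
   → D = (-12120/3893, -26388/3893)

C = (-5559/458, -7299/916)
D = (-12120/3893, -26388/3893)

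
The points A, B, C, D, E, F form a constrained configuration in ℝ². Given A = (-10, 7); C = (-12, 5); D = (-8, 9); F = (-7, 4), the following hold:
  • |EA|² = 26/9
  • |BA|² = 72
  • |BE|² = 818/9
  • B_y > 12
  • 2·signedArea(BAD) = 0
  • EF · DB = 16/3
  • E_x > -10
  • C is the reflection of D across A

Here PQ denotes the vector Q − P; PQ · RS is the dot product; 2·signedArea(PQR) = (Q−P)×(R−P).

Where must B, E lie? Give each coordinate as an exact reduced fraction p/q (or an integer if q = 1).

1. B_x = -4  [line -2·x + 2·y + -34 = 0 ∩ |BA|² = 72]
2. B_y = 13  [line -2·x + 2·y + -34 = 0 ∩ |BA|² = 72]
   → B = (-4, 13)
3. E_x = -29/3  [line -4·x + -4·y + -52/3 = 0 ∩ |BE|² = 818/9]
4. E_y = 16/3  [line -4·x + -4·y + -52/3 = 0 ∩ |BE|² = 818/9]
   → E = (-29/3, 16/3)

B = (-4, 13)
E = (-29/3, 16/3)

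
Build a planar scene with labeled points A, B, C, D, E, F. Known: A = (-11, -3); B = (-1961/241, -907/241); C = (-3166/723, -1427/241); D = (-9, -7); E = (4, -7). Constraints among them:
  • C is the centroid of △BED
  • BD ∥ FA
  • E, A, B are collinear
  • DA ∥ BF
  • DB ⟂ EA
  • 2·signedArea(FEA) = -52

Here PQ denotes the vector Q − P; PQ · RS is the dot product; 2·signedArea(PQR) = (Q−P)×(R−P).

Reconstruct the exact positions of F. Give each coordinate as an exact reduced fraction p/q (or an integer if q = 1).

F = (-2443/241, 57/241)

1. F_x = -2443/241  [BD ∥ FA ∩ DA ∥ BF]
2. F_y = 57/241  [BD ∥ FA ∩ DA ∥ BF]
   → F = (-2443/241, 57/241)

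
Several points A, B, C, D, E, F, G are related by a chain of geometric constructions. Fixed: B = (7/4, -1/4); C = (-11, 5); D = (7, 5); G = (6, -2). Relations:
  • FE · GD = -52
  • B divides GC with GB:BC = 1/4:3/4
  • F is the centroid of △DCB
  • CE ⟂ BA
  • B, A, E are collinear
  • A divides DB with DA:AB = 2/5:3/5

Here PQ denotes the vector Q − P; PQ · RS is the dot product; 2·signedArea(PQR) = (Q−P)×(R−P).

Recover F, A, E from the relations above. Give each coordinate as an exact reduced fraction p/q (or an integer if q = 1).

A = (49/10, 29/10)
E = (-2, -4)
F = (-3/4, 13/4)

1. F_x = -3/4  [F is the centroid of △DCB]
2. F_y = 13/4  [F is the centroid of △DCB]
   → F = (-3/4, 13/4)
3. A_x = 49/10  [A divides DB with DA:AB = 2/5:3/5]
4. A_y = 29/10  [A divides DB with DA:AB = 2/5:3/5]
   → A = (49/10, 29/10)
5. E_x = -2  [B, A, E are collinear ∩ CE ⟂ BA]
6. E_y = -4  [B, A, E are collinear ∩ CE ⟂ BA]
   → E = (-2, -4)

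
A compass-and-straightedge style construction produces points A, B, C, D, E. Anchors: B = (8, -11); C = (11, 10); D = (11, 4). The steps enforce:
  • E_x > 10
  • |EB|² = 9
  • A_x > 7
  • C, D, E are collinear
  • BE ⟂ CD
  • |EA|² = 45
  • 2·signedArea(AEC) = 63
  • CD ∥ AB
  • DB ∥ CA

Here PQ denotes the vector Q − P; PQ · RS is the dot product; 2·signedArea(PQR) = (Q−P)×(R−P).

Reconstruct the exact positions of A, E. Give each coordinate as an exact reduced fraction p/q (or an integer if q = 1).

A = (8, -5)
E = (11, -11)

1. A_x = 8  [CD ∥ AB ∩ DB ∥ CA]
2. A_y = -5  [CD ∥ AB ∩ DB ∥ CA]
   → A = (8, -5)
3. E_x = 11  [C, D, E are collinear ∩ BE ⟂ CD]
4. E_y = -11  [C, D, E are collinear ∩ BE ⟂ CD]
   → E = (11, -11)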